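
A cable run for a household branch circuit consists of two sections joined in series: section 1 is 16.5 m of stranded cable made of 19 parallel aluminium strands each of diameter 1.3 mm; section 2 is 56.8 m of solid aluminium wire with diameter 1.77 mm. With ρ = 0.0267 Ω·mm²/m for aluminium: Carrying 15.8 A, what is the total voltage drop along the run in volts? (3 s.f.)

ρ = 0.0267 Ω·mm²/m = 2.67×10^-8 Ω·m
Section 1: A_strand = π(6.5000e-04)² = 1.327e-06 m²; R₁ = ρL/(N·A_s) = (2.67×10^-8)(16.5)/(19×1.327e-06) = 0.01747 Ω
Section 2: A = π(d/2)² = π(8.8500e-04 m)² = 2.461e-06 m²
R₂ = (2.67×10^-8)(56.8)/(2.461e-06) = 0.6163 Ω
R = R₁ + R₂ = 0.6338 Ω
V = IR = 15.8 × 0.6338 = 10.0 V

10.0 V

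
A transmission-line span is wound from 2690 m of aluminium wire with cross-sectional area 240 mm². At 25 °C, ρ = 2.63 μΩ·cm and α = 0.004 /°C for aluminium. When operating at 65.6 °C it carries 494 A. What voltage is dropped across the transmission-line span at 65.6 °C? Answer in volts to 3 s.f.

ρ = 2.63 μΩ·cm = 2.63×10^-8 Ω·m
A = 240 mm² = 2.400e-04 m²
R₍25₎ = ρL/A = (2.63×10^-8)(2690)/(2.400e-04) = 0.2948 Ω
R₍65.6₎ = R₍25₎(1 + αΔT) = 0.2948 × (1 + 0.004×40.6) = 0.3427 Ω
V = IR = 494 × 0.3427 = 169 V

169 V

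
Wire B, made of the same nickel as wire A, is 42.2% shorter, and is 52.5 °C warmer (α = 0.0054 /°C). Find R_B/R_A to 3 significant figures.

0.742

R ∝ ρL/d² with ρ ∝ (1+αΔT), so R_B/R_A = (1 − 42.2/100) × (1 + 0.0054×52.5)
= 0.578 × 1.284 = 0.742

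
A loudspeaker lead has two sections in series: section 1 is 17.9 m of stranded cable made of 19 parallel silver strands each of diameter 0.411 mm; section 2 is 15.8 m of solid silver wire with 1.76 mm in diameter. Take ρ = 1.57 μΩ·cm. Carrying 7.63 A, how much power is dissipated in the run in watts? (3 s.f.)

12.4 W

ρ = 1.57 μΩ·cm = 1.57×10^-8 Ω·m
Section 1: A_strand = π(2.0550e-04)² = 1.327e-07 m²; R₁ = ρL/(N·A_s) = (1.57×10^-8)(17.9)/(19×1.327e-07) = 0.1115 Ω
Section 2: A = π(d/2)² = π(8.8000e-04 m)² = 2.433e-06 m²
R₂ = (1.57×10^-8)(15.8)/(2.433e-06) = 0.102 Ω
R = R₁ + R₂ = 0.2135 Ω
P = I²R = (7.63)² × 0.2135 = 12.4 W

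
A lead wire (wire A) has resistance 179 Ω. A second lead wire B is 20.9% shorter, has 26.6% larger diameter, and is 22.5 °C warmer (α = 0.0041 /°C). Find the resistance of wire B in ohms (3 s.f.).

96.5 Ω

R ∝ ρL/d² with ρ ∝ (1+αΔT), so R_B/R_A = (1 − 20.9/100) × (1 + 26.6/100)⁻² × (1 + 0.0041×22.5)
= 0.791 × 0.6239 × 1.092 = 0.5391
R_B = 0.5391 × 179 = 96.5 Ω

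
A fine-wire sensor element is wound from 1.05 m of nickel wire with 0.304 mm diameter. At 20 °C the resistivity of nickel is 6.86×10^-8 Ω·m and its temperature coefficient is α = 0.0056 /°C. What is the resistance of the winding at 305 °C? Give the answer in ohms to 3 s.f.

A = π(d/2)² = π(1.5200e-04 m)² = 7.258e-08 m²
R₍20°C₎ = ρL/A = (6.86×10^-8)(1.05)/(7.258e-08) = 0.9924 Ω
R = R₀(1 + αΔT) = 0.9924(1 + 0.0056×285) = 2.58 Ω

2.58 Ω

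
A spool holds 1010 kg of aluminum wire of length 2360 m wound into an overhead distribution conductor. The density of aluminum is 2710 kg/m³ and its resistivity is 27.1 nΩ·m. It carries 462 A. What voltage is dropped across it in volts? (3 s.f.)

ρ = 27.1 nΩ·m = 2.71×10^-8 Ω·m
A = m/(density·L) = 1010/(2710×2360) = 1.5792e-04 m²
R = ρL/A = (2.71×10^-8)(2360)/(1.5792e-04) = 0.405 Ω
V = IR = 462 × 0.405 = 187 V

187 V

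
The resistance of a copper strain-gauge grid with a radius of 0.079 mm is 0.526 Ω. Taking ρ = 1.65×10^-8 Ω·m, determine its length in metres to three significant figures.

0.625 m

A = πr² = π(7.9000e-05 m)² = 1.961e-08 m²
L = RA/ρ = (0.526)(1.961e-08)/(1.65×10^-8) = 0.625 m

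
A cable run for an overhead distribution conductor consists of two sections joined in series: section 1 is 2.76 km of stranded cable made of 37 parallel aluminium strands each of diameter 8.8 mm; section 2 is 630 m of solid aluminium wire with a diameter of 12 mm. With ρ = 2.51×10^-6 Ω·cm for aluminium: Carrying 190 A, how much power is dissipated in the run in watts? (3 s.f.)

6160 W

ρ = 2.51×10^-6 Ω·cm = 2.51×10^-8 Ω·m
Section 1: A_strand = π(4.4000e-03)² = 6.082e-05 m²; R₁ = ρL/(N·A_s) = (2.51×10^-8)(2760)/(37×6.082e-05) = 0.03078 Ω
Section 2: A = π(d/2)² = π(6.0000e-03 m)² = 1.131e-04 m²
R₂ = (2.51×10^-8)(630)/(1.131e-04) = 0.1398 Ω
R = R₁ + R₂ = 0.1706 Ω
P = I²R = (190)² × 0.1706 = 6160 W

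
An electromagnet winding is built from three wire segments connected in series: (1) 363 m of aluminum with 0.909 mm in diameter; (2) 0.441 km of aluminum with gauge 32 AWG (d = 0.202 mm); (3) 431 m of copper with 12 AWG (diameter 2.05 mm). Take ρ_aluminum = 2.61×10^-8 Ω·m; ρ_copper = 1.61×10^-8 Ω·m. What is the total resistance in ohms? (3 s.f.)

Seg 1: A = π(d/2)² = π(4.5450e-04 m)² = 6.490e-07 m²
R_1 = (2.61×10^-8)(363)/(6.490e-07) = 14.6 Ω
Seg 2: A = π(0.202/2 mm)² = π(1.0100e-04 m)² = 3.205e-08 m²
R_2 = (2.61×10^-8)(441)/(3.205e-08) = 359.2 Ω
Seg 3: A = π(2.05/2 mm)² = π(1.0250e-03 m)² = 3.301e-06 m²
R_3 = (1.61×10^-8)(431)/(3.301e-06) = 2.102 Ω
R_total = R_1 + R_2 + R_3 = 376 Ω

376 Ω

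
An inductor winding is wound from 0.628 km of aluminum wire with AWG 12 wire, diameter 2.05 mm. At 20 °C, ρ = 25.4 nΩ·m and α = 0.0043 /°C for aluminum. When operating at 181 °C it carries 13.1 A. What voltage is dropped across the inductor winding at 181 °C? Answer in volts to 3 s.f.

107 V

ρ = 25.4 nΩ·m = 2.54×10^-8 Ω·m
A = π(2.05/2 mm)² = π(1.0250e-03 m)² = 3.301e-06 m²
R₍20₎ = ρL/A = (2.54×10^-8)(628)/(3.301e-06) = 4.833 Ω
R₍181₎ = R₍20₎(1 + αΔT) = 4.833 × (1 + 0.0043×161) = 8.178 Ω
V = IR = 13.1 × 8.178 = 107 V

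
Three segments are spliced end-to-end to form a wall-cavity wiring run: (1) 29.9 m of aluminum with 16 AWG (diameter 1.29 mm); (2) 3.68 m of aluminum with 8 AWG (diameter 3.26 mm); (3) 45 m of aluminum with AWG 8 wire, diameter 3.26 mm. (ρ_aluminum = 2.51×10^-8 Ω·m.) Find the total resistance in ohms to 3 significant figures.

Seg 1: A = π(1.29/2 mm)² = π(6.4500e-04 m)² = 1.307e-06 m²
R_1 = (2.51×10^-8)(29.9)/(1.307e-06) = 0.5742 Ω
Seg 2: A = π(3.26/2 mm)² = π(1.6300e-03 m)² = 8.347e-06 m²
R_2 = (2.51×10^-8)(3.68)/(8.347e-06) = 0.01107 Ω
Seg 3: A = π(3.26/2 mm)² = π(1.6300e-03 m)² = 8.347e-06 m²
R_3 = (2.51×10^-8)(45)/(8.347e-06) = 0.1353 Ω
R_total = R_1 + R_2 + R_3 = 0.721 Ω

0.721 Ω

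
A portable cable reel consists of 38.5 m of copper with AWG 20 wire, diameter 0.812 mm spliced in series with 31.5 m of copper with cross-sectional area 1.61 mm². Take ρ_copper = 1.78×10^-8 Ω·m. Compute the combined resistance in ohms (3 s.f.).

1.67 Ω

Segment 1: A = π(0.812/2 mm)² = π(4.0600e-04 m)² = 5.178e-07 m²
R₁ = ρL/A = (1.78×10^-8)(38.5)/(5.178e-07) = 1.323 Ω
Segment 2: A = 1.61 mm² = 1.610e-06 m²
R₂ = (1.78×10^-8)(31.5)/(1.610e-06) = 0.3483 Ω
R = R₁ + R₂ = 1.67 Ω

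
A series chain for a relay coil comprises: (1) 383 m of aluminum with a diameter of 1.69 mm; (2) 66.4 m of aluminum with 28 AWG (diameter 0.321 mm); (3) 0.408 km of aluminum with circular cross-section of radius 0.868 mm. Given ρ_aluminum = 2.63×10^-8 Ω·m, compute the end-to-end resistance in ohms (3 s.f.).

Seg 1: A = π(d/2)² = π(8.4500e-04 m)² = 2.243e-06 m²
R_1 = (2.63×10^-8)(383)/(2.243e-06) = 4.49 Ω
Seg 2: A = π(0.321/2 mm)² = π(1.6050e-04 m)² = 8.093e-08 m²
R_2 = (2.63×10^-8)(66.4)/(8.093e-08) = 21.58 Ω
Seg 3: A = πr² = π(8.6800e-04 m)² = 2.367e-06 m²
R_3 = (2.63×10^-8)(408)/(2.367e-06) = 4.533 Ω
R_total = R_1 + R_2 + R_3 = 30.6 Ω

30.6 Ω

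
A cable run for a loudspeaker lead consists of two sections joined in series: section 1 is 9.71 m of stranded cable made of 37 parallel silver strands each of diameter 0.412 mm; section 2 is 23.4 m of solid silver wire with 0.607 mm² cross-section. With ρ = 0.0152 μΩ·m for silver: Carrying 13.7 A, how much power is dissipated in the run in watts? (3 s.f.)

ρ = 0.0152 μΩ·m = 1.52×10^-8 Ω·m
Section 1: A_strand = π(2.0600e-04)² = 1.333e-07 m²; R₁ = ρL/(N·A_s) = (1.52×10^-8)(9.71)/(37×1.333e-07) = 0.02992 Ω
Section 2: A = 0.607 mm² = 6.070e-07 m²
R₂ = (1.52×10^-8)(23.4)/(6.070e-07) = 0.586 Ω
R = R₁ + R₂ = 0.6159 Ω
P = I²R = (13.7)² × 0.6159 = 116 W

116 W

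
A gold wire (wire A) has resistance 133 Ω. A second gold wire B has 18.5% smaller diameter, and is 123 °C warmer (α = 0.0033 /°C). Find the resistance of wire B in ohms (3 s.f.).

282 Ω

R ∝ ρL/d² with ρ ∝ (1+αΔT), so R_B/R_A = (1 − 18.5/100)⁻² × (1 + 0.0033×123)
= 1.506 × 1.406 = 2.117
R_B = 2.117 × 133 = 282 Ω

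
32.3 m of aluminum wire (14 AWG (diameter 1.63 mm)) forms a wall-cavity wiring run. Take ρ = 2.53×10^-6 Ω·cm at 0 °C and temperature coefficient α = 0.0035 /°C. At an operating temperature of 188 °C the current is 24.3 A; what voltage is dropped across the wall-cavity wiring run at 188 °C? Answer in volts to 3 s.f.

15.8 V

ρ = 2.53×10^-6 Ω·cm = 2.53×10^-8 Ω·m
A = π(1.63/2 mm)² = π(8.1500e-04 m)² = 2.087e-06 m²
R₍0₎ = ρL/A = (2.53×10^-8)(32.3)/(2.087e-06) = 0.3916 Ω
R₍188₎ = R₍0₎(1 + αΔT) = 0.3916 × (1 + 0.0035×188) = 0.6493 Ω
V = IR = 24.3 × 0.6493 = 15.8 V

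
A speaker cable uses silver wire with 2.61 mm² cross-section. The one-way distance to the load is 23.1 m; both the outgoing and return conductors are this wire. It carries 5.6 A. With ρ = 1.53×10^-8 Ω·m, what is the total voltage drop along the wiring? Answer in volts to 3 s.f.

1.52 V

A = 2.61 mm² = 2.610e-06 m²
Total conductor length (both ways) L = 2 × 23.1 = 46.2 m
R = ρL/A = (1.53×10^-8)(46.2)/(2.610e-06) = 0.2708 Ω
V = IR = 5.6 × 0.2708 = 1.52 V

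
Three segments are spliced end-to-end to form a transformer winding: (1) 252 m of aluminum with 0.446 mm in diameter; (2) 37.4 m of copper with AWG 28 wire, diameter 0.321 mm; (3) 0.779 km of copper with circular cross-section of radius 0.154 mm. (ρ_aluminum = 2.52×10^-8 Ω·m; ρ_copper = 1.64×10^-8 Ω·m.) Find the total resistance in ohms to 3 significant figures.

Seg 1: A = π(d/2)² = π(2.2300e-04 m)² = 1.562e-07 m²
R_1 = (2.52×10^-8)(252)/(1.562e-07) = 40.65 Ω
Seg 2: A = π(0.321/2 mm)² = π(1.6050e-04 m)² = 8.093e-08 m²
R_2 = (1.64×10^-8)(37.4)/(8.093e-08) = 7.579 Ω
Seg 3: A = πr² = π(1.5400e-04 m)² = 7.451e-08 m²
R_3 = (1.64×10^-8)(779)/(7.451e-08) = 171.5 Ω
R_total = R_1 + R_2 + R_3 = 220 Ω

220 Ω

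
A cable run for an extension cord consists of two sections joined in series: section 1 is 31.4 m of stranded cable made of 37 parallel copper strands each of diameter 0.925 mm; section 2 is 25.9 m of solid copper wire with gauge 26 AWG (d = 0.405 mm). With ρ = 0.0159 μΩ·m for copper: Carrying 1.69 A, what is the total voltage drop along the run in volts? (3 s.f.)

5.44 V

ρ = 0.0159 μΩ·m = 1.59×10^-8 Ω·m
Section 1: A_strand = π(4.6250e-04)² = 6.720e-07 m²; R₁ = ρL/(N·A_s) = (1.59×10^-8)(31.4)/(37×6.720e-07) = 0.02008 Ω
Section 2: A = π(0.405/2 mm)² = π(2.0250e-04 m)² = 1.288e-07 m²
R₂ = (1.59×10^-8)(25.9)/(1.288e-07) = 3.197 Ω
R = R₁ + R₂ = 3.217 Ω
V = IR = 1.69 × 3.217 = 5.44 V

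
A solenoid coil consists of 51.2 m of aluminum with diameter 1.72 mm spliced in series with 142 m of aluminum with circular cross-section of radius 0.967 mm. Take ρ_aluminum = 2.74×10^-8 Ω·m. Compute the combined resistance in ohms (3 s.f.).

1.93 Ω

Segment 1: A = π(d/2)² = π(8.6000e-04 m)² = 2.324e-06 m²
R₁ = ρL/A = (2.74×10^-8)(51.2)/(2.324e-06) = 0.6038 Ω
Segment 2: A = πr² = π(9.6700e-04 m)² = 2.938e-06 m²
R₂ = (2.74×10^-8)(142)/(2.938e-06) = 1.324 Ω
R = R₁ + R₂ = 1.93 Ω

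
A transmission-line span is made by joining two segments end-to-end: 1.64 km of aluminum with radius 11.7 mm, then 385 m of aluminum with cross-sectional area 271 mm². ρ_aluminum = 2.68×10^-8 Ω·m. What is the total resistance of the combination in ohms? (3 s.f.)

Segment 1: A = πr² = π(1.1700e-02 m)² = 4.301e-04 m²
R₁ = ρL/A = (2.68×10^-8)(1640)/(4.301e-04) = 0.1022 Ω
Segment 2: A = 271 mm² = 2.710e-04 m²
R₂ = (2.68×10^-8)(385)/(2.710e-04) = 0.03807 Ω
R = R₁ + R₂ = 0.140 Ω

0.140 Ω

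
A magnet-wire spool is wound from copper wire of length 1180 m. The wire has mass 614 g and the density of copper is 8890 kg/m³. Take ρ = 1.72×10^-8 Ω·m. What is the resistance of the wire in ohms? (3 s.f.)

A = m/(density·L) = 0.614/(8890×1180) = 5.8531e-08 m²
R = ρL/A = (1.72×10^-8)(1180)/(5.8531e-08) = 347 Ω

347 Ω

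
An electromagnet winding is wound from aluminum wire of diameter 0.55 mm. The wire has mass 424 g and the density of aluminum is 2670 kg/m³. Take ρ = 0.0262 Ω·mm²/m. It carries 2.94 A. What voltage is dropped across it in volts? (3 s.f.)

217 V

ρ = 0.0262 Ω·mm²/m = 2.62×10^-8 Ω·m
A = π(d/2)² = π(2.7500e-04 m)² = 2.3758e-07 m²
L = m/(density·A) = 0.424/(2670×2.3758e-07) = 668.4 m
R = ρL/A = (2.62×10^-8)(668.4)/(2.3758e-07) = 73.71 Ω
V = IR = 2.94 × 73.71 = 217 V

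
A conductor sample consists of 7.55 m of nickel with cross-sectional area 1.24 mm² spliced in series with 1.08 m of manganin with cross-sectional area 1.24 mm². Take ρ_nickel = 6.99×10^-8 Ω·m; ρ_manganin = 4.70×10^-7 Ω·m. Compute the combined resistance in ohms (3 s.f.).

Segment 1: A = 1.24 mm² = 1.240e-06 m²
R₁ = ρL/A = (6.99×10^-8)(7.55)/(1.240e-06) = 0.4256 Ω
R₂ = (4.70×10^-7)(1.08)/(1.240e-06) = 0.4094 Ω
R = R₁ + R₂ = 0.835 Ω

0.835 Ω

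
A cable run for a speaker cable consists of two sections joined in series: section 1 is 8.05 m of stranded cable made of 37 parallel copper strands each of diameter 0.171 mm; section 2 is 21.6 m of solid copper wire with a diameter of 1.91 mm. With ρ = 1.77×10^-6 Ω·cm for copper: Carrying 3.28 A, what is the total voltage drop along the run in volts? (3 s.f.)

0.988 V

ρ = 1.77×10^-6 Ω·cm = 1.77×10^-8 Ω·m
Section 1: A_strand = π(8.5500e-05)² = 2.297e-08 m²; R₁ = ρL/(N·A_s) = (1.77×10^-8)(8.05)/(37×2.297e-08) = 0.1677 Ω
Section 2: A = π(d/2)² = π(9.5500e-04 m)² = 2.865e-06 m²
R₂ = (1.77×10^-8)(21.6)/(2.865e-06) = 0.1334 Ω
R = R₁ + R₂ = 0.3011 Ω
V = IR = 3.28 × 0.3011 = 0.988 V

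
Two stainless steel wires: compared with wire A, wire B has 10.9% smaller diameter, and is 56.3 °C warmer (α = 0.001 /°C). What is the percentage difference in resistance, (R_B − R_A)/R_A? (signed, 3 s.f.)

33.1%

R ∝ ρL/d² with ρ ∝ (1+αΔT), so R_B/R_A = (1 − 10.9/100)⁻² × (1 + 0.001×56.3)
= 1.26 × 1.056 = 1.331
(R_B − R_A)/R_A = 1.331 − 1 = 33.1%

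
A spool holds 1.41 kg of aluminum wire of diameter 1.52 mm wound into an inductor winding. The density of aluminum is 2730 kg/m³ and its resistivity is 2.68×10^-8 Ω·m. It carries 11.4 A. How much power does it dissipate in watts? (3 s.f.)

A = π(d/2)² = π(7.6000e-04 m)² = 1.8146e-06 m²
L = m/(density·A) = 1.41/(2730×1.8146e-06) = 284.6 m
R = ρL/A = (2.68×10^-8)(284.6)/(1.8146e-06) = 4.204 Ω
P = I²R = (11.4)² × 4.204 = 546 W

546 W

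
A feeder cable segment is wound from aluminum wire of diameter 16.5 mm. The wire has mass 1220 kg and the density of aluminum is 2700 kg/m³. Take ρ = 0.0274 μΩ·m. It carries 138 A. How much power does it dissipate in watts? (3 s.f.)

5160 W

ρ = 0.0274 μΩ·m = 2.74×10^-8 Ω·m
A = π(d/2)² = π(8.2500e-03 m)² = 2.1382e-04 m²
L = m/(density·A) = 1220/(2700×2.1382e-04) = 2113 m
R = ρL/A = (2.74×10^-8)(2113)/(2.1382e-04) = 0.2708 Ω
P = I²R = (138)² × 0.2708 = 5160 W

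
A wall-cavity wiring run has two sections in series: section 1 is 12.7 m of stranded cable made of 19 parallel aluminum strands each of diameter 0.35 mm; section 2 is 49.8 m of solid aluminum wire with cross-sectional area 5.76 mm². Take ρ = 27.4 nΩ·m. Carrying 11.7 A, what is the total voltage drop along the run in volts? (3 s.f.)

ρ = 27.4 nΩ·m = 2.74×10^-8 Ω·m
Section 1: A_strand = π(1.7500e-04)² = 9.621e-08 m²; R₁ = ρL/(N·A_s) = (2.74×10^-8)(12.7)/(19×9.621e-08) = 0.1904 Ω
Section 2: A = 5.76 mm² = 5.760e-06 m²
R₂ = (2.74×10^-8)(49.8)/(5.760e-06) = 0.2369 Ω
R = R₁ + R₂ = 0.4273 Ω
V = IR = 11.7 × 0.4273 = 5.00 V

5.00 V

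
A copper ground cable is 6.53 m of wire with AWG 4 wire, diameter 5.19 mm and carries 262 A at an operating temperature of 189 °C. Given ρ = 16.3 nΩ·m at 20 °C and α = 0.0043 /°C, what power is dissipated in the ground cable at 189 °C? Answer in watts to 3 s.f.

596 W

ρ = 16.3 nΩ·m = 1.63×10^-8 Ω·m
A = π(5.19/2 mm)² = π(2.5950e-03 m)² = 2.116e-05 m²
R₍20₎ = ρL/A = (1.63×10^-8)(6.53)/(2.116e-05) = 0.005031 Ω
R₍189₎ = R₍20₎(1 + αΔT) = 0.005031 × (1 + 0.0043×169) = 0.008687 Ω
P = I²R = (262)² × 0.008687 = 596 W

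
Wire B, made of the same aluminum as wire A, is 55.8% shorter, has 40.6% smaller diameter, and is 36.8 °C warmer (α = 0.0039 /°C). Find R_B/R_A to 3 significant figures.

1.43

R ∝ ρL/d² with ρ ∝ (1+αΔT), so R_B/R_A = (1 − 55.8/100) × (1 − 40.6/100)⁻² × (1 + 0.0039×36.8)
= 0.442 × 2.834 × 1.143 = 1.43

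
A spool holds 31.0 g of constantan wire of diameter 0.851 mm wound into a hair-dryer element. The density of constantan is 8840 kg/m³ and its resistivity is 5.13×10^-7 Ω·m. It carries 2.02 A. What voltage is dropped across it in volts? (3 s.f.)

A = π(d/2)² = π(4.2550e-04 m)² = 5.6879e-07 m²
L = m/(density·A) = 0.031/(8840×5.6879e-07) = 6.165 m
R = ρL/A = (5.13×10^-7)(6.165)/(5.6879e-07) = 5.561 Ω
V = IR = 2.02 × 5.561 = 11.2 V

11.2 V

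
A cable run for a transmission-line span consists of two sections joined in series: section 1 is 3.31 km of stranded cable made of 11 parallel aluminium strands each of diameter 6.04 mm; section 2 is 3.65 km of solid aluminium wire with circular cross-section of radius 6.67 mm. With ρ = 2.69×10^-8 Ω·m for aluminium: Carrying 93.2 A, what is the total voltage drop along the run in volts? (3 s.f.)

Section 1: A_strand = π(3.0200e-03)² = 2.865e-05 m²; R₁ = ρL/(N·A_s) = (2.69×10^-8)(3310)/(11×2.865e-05) = 0.2825 Ω
Section 2: A = πr² = π(6.6700e-03 m)² = 1.398e-04 m²
R₂ = (2.69×10^-8)(3650)/(1.398e-04) = 0.7025 Ω
R = R₁ + R₂ = 0.985 Ω
V = IR = 93.2 × 0.985 = 91.8 V

91.8 V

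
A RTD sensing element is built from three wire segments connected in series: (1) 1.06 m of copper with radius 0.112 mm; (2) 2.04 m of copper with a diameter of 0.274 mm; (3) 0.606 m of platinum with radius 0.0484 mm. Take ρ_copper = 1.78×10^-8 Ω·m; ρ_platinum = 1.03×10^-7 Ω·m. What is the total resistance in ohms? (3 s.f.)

9.58 Ω

Seg 1: A = πr² = π(1.1200e-04 m)² = 3.941e-08 m²
R_1 = (1.78×10^-8)(1.06)/(3.941e-08) = 0.4788 Ω
Seg 2: A = π(d/2)² = π(1.3700e-04 m)² = 5.896e-08 m²
R_2 = (1.78×10^-8)(2.04)/(5.896e-08) = 0.6158 Ω
Seg 3: A = πr² = π(4.8400e-05 m)² = 7.359e-09 m²
R_3 = (1.03×10^-7)(0.606)/(7.359e-09) = 8.481 Ω
R_total = R_1 + R_2 + R_3 = 9.58 Ω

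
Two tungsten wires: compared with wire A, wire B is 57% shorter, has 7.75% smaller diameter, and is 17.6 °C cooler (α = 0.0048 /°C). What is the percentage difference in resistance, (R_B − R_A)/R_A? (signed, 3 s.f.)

-53.7%

R ∝ ρL/d² with ρ ∝ (1+αΔT), so R_B/R_A = (1 − 57/100) × (1 − 7.75/100)⁻² × (1 − 0.0048×17.6)
= 0.43 × 1.175 × 0.9155 = 0.4626
(R_B − R_A)/R_A = 0.4626 − 1 = -53.7%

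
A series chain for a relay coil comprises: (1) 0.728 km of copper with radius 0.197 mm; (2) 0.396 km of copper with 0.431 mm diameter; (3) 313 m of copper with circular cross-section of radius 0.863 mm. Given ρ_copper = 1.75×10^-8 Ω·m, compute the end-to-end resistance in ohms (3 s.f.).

154 Ω

Seg 1: A = πr² = π(1.9700e-04 m)² = 1.219e-07 m²
R_1 = (1.75×10^-8)(728)/(1.219e-07) = 104.5 Ω
Seg 2: A = π(d/2)² = π(2.1550e-04 m)² = 1.459e-07 m²
R_2 = (1.75×10^-8)(396)/(1.459e-07) = 47.5 Ω
Seg 3: A = πr² = π(8.6300e-04 m)² = 2.340e-06 m²
R_3 = (1.75×10^-8)(313)/(2.340e-06) = 2.341 Ω
R_total = R_1 + R_2 + R_3 = 154 Ω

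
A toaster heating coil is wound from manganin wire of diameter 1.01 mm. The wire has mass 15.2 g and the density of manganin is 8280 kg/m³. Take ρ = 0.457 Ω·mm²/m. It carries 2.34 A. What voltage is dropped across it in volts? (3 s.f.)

3.06 V

ρ = 0.457 Ω·mm²/m = 4.57×10^-7 Ω·m
A = π(d/2)² = π(5.0500e-04 m)² = 8.0118e-07 m²
L = m/(density·A) = 0.0152/(8280×8.0118e-07) = 2.291 m
R = ρL/A = (4.57×10^-7)(2.291)/(8.0118e-07) = 1.307 Ω
V = IR = 2.34 × 1.307 = 3.06 V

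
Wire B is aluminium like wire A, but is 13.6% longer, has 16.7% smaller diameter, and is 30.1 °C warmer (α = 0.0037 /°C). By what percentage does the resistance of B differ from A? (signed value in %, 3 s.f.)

81.9%

R ∝ ρL/d² with ρ ∝ (1+αΔT), so R_B/R_A = (1 + 13.6/100) × (1 − 16.7/100)⁻² × (1 + 0.0037×30.1)
= 1.136 × 1.441 × 1.111 = 1.819
(R_B − R_A)/R_A = 1.819 − 1 = 81.9%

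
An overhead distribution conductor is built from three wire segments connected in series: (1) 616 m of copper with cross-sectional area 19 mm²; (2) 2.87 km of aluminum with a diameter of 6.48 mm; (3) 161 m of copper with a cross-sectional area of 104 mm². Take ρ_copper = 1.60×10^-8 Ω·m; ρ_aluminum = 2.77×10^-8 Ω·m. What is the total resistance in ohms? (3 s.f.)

2.95 Ω

Seg 1: A = 19 mm² = 1.900e-05 m²
R_1 = (1.60×10^-8)(616)/(1.900e-05) = 0.5187 Ω
Seg 2: A = π(d/2)² = π(3.2400e-03 m)² = 3.298e-05 m²
R_2 = (2.77×10^-8)(2870)/(3.298e-05) = 2.411 Ω
Seg 3: A = 104 mm² = 1.040e-04 m²
R_3 = (1.60×10^-8)(161)/(1.040e-04) = 0.02477 Ω
R_total = R_1 + R_2 + R_3 = 2.95 Ω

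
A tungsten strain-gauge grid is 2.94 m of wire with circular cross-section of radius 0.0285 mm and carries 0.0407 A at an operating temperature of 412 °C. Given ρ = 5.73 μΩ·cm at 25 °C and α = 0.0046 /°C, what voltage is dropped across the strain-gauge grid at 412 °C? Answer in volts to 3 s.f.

ρ = 5.73 μΩ·cm = 5.73×10^-8 Ω·m
A = πr² = π(2.8500e-05 m)² = 2.552e-09 m²
R₍25₎ = ρL/A = (5.73×10^-8)(2.94)/(2.552e-09) = 66.02 Ω
R₍412₎ = R₍25₎(1 + αΔT) = 66.02 × (1 + 0.0046×387) = 183.5 Ω
V = IR = 0.0407 × 183.5 = 7.47 V

7.47 V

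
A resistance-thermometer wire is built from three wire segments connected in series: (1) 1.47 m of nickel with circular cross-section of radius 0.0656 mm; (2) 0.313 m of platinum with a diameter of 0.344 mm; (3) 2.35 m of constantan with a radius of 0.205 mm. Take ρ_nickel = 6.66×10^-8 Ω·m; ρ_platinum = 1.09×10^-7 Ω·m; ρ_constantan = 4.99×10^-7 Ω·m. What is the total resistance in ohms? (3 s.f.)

16.5 Ω

Seg 1: A = πr² = π(6.5600e-05 m)² = 1.352e-08 m²
R_1 = (6.66×10^-8)(1.47)/(1.352e-08) = 7.242 Ω
Seg 2: A = π(d/2)² = π(1.7200e-04 m)² = 9.294e-08 m²
R_2 = (1.09×10^-7)(0.313)/(9.294e-08) = 0.3671 Ω
Seg 3: A = πr² = π(2.0500e-04 m)² = 1.320e-07 m²
R_3 = (4.99×10^-7)(2.35)/(1.320e-07) = 8.882 Ω
R_total = R_1 + R_2 + R_3 = 16.5 Ω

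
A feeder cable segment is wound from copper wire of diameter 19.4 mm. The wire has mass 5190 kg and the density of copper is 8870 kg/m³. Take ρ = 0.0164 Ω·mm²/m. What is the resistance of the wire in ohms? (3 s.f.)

0.110 Ω

ρ = 0.0164 Ω·mm²/m = 1.64×10^-8 Ω·m
A = π(d/2)² = π(9.7000e-03 m)² = 2.9559e-04 m²
L = m/(density·A) = 5190/(8870×2.9559e-04) = 1979 m
R = ρL/A = (1.64×10^-8)(1979)/(2.9559e-04) = 0.110 Ω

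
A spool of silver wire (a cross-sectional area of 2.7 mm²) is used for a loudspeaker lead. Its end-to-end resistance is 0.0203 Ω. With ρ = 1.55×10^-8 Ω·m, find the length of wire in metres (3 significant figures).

3.54 m

A = 2.7 mm² = 2.700e-06 m²
L = RA/ρ = (0.0203)(2.700e-06)/(1.55×10^-8) = 3.54 m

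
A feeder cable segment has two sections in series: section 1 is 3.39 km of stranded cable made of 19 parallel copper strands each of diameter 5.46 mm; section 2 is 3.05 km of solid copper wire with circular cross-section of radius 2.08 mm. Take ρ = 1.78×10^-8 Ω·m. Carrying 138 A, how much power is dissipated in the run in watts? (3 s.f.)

Section 1: A_strand = π(2.7300e-03)² = 2.341e-05 m²; R₁ = ρL/(N·A_s) = (1.78×10^-8)(3390)/(19×2.341e-05) = 0.1356 Ω
Section 2: A = πr² = π(2.0800e-03 m)² = 1.359e-05 m²
R₂ = (1.78×10^-8)(3050)/(1.359e-05) = 3.994 Ω
R = R₁ + R₂ = 4.13 Ω
P = I²R = (138)² × 4.13 = 78700 W

78700 W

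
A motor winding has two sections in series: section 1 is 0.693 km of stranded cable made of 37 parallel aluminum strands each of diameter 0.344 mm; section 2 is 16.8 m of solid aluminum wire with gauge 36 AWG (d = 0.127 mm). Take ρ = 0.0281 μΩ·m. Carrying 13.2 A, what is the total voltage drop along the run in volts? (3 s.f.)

567 V

ρ = 0.0281 μΩ·m = 2.81×10^-8 Ω·m
Section 1: A_strand = π(1.7200e-04)² = 9.294e-08 m²; R₁ = ρL/(N·A_s) = (2.81×10^-8)(693)/(37×9.294e-08) = 5.663 Ω
Section 2: A = π(0.127/2 mm)² = π(6.3500e-05 m)² = 1.267e-08 m²
R₂ = (2.81×10^-8)(16.8)/(1.267e-08) = 37.27 Ω
R = R₁ + R₂ = 42.93 Ω
V = IR = 13.2 × 42.93 = 567 V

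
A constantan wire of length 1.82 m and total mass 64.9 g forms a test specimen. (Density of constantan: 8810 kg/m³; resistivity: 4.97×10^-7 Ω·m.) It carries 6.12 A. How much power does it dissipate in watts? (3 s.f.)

8.37 W

A = m/(density·L) = 0.0649/(8810×1.82) = 4.0476e-06 m²
R = ρL/A = (4.97×10^-7)(1.82)/(4.0476e-06) = 0.2235 Ω
P = I²R = (6.12)² × 0.2235 = 8.37 W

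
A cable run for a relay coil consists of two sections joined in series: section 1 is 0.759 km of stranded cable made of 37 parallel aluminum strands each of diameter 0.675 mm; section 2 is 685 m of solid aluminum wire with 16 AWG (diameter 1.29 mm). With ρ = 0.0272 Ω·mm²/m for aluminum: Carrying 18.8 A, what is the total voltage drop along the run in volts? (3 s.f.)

297 V

ρ = 0.0272 Ω·mm²/m = 2.72×10^-8 Ω·m
Section 1: A_strand = π(3.3750e-04)² = 3.578e-07 m²; R₁ = ρL/(N·A_s) = (2.72×10^-8)(759)/(37×3.578e-07) = 1.559 Ω
Section 2: A = π(1.29/2 mm)² = π(6.4500e-04 m)² = 1.307e-06 m²
R₂ = (2.72×10^-8)(685)/(1.307e-06) = 14.26 Ω
R = R₁ + R₂ = 15.81 Ω
V = IR = 18.8 × 15.81 = 297 V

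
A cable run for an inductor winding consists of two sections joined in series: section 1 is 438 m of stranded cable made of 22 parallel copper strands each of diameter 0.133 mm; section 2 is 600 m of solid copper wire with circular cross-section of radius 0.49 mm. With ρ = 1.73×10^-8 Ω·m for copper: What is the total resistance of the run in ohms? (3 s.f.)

Section 1: A_strand = π(6.6500e-05)² = 1.389e-08 m²; R₁ = ρL/(N·A_s) = (1.73×10^-8)(438)/(22×1.389e-08) = 24.79 Ω
Section 2: A = πr² = π(4.9000e-04 m)² = 7.543e-07 m²
R₂ = (1.73×10^-8)(600)/(7.543e-07) = 13.76 Ω
R = R₁ + R₂ = 38.6 Ω

38.6 Ω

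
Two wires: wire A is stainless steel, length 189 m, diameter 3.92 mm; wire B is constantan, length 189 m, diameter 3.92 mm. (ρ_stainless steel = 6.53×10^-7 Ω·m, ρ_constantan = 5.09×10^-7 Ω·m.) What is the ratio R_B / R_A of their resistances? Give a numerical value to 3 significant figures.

R ∝ ρL/d², so R_B/R_A = (ρ_B/ρ_A)
= (5.09×10^-7/6.53×10^-7) = 0.779

0.779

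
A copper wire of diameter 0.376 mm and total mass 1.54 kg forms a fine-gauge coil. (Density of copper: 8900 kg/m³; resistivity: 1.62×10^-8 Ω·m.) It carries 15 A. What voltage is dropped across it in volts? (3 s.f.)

A = π(d/2)² = π(1.8800e-04 m)² = 1.1104e-07 m²
L = m/(density·A) = 1.54/(8900×1.1104e-07) = 1558 m
R = ρL/A = (1.62×10^-8)(1558)/(1.1104e-07) = 227.4 Ω
V = IR = 15 × 227.4 = 3410 V

3410 V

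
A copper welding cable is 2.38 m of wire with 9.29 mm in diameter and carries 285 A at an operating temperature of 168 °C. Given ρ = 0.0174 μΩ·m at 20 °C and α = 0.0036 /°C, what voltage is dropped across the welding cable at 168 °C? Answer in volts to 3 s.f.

ρ = 0.0174 μΩ·m = 1.74×10^-8 Ω·m
A = π(d/2)² = π(4.6450e-03 m)² = 6.778e-05 m²
R₍20₎ = ρL/A = (1.74×10^-8)(2.38)/(6.778e-05) = 6.109×10^-4 Ω
R₍168₎ = R₍20₎(1 + αΔT) = 6.109×10^-4 × (1 + 0.0036×148) = 9.365×10^-4 Ω
V = IR = 285 × 9.365×10^-4 = 0.267 V

0.267 V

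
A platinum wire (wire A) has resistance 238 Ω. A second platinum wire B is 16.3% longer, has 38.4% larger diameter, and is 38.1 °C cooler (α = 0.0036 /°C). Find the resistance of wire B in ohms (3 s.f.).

R ∝ ρL/d² with ρ ∝ (1+αΔT), so R_B/R_A = (1 + 16.3/100) × (1 + 38.4/100)⁻² × (1 − 0.0036×38.1)
= 1.163 × 0.5221 × 0.8628 = 0.5239
R_B = 0.5239 × 238 = 125 Ω

125 Ω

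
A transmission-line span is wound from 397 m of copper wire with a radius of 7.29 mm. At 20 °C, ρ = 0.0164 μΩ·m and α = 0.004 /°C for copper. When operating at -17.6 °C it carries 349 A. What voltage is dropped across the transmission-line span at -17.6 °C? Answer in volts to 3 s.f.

ρ = 0.0164 μΩ·m = 1.64×10^-8 Ω·m
A = πr² = π(7.2900e-03 m)² = 1.670e-04 m²
R₍20₎ = ρL/A = (1.64×10^-8)(397)/(1.670e-04) = 0.039 Ω
R₍-17.6₎ = R₍20₎(1 + αΔT) = 0.039 × (1 + 0.004×-37.6) = 0.03313 Ω
V = IR = 349 × 0.03313 = 11.6 V

11.6 V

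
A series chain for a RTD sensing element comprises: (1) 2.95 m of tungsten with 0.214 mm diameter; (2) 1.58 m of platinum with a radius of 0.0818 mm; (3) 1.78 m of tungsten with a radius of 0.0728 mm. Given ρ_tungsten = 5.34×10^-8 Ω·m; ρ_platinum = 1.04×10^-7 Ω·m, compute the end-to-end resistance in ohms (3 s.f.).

17.9 Ω

Seg 1: A = π(d/2)² = π(1.0700e-04 m)² = 3.597e-08 m²
R_1 = (5.34×10^-8)(2.95)/(3.597e-08) = 4.38 Ω
Seg 2: A = πr² = π(8.1800e-05 m)² = 2.102e-08 m²
R_2 = (1.04×10^-7)(1.58)/(2.102e-08) = 7.817 Ω
Seg 3: A = πr² = π(7.2800e-05 m)² = 1.665e-08 m²
R_3 = (5.34×10^-8)(1.78)/(1.665e-08) = 5.709 Ω
R_total = R_1 + R_2 + R_3 = 17.9 Ω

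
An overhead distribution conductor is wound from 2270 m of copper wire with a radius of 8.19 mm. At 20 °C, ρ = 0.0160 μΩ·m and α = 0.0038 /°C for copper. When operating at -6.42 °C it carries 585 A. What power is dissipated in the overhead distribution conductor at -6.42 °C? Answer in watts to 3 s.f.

53100 W

ρ = 0.0160 μΩ·m = 1.60×10^-8 Ω·m
A = πr² = π(8.1900e-03 m)² = 2.107e-04 m²
R₍20₎ = ρL/A = (1.60×10^-8)(2270)/(2.107e-04) = 0.1724 Ω
R₍-6.42₎ = R₍20₎(1 + αΔT) = 0.1724 × (1 + 0.0038×-26.4) = 0.1551 Ω
P = I²R = (585)² × 0.1551 = 53100 W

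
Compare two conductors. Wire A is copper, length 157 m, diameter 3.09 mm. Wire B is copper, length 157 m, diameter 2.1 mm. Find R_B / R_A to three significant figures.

2.17

R ∝ ρL/d², so R_B/R_A = (d_A/d_B)²
= (3.09/2.1)² = 2.17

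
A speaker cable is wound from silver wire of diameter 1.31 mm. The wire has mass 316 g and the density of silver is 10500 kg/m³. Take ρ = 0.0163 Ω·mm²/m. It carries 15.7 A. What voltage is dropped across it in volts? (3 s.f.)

4.24 V

ρ = 0.0163 Ω·mm²/m = 1.63×10^-8 Ω·m
A = π(d/2)² = π(6.5500e-04 m)² = 1.3478e-06 m²
L = m/(density·A) = 0.316/(10500×1.3478e-06) = 22.33 m
R = ρL/A = (1.63×10^-8)(22.33)/(1.3478e-06) = 0.27 Ω
V = IR = 15.7 × 0.27 = 4.24 V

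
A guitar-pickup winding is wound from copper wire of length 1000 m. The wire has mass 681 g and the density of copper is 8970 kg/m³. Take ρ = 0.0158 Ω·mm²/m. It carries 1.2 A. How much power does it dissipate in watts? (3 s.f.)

300 W

ρ = 0.0158 Ω·mm²/m = 1.58×10^-8 Ω·m
A = m/(density·L) = 0.681/(8970×1000) = 7.5920e-08 m²
R = ρL/A = (1.58×10^-8)(1000)/(7.5920e-08) = 208.1 Ω
P = I²R = (1.2)² × 208.1 = 300 W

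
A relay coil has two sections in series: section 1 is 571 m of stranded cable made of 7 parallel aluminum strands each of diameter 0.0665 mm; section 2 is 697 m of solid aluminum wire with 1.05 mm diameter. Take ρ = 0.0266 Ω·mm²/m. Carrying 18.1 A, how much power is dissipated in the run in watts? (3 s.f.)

2.12×10^5 W

ρ = 0.0266 Ω·mm²/m = 2.66×10^-8 Ω·m
Section 1: A_strand = π(3.3250e-05)² = 3.473e-09 m²; R₁ = ρL/(N·A_s) = (2.66×10^-8)(571)/(7×3.473e-09) = 624.7 Ω
Section 2: A = π(d/2)² = π(5.2500e-04 m)² = 8.659e-07 m²
R₂ = (2.66×10^-8)(697)/(8.659e-07) = 21.41 Ω
R = R₁ + R₂ = 646.1 Ω
P = I²R = (18.1)² × 646.1 = 2.12×10^5 W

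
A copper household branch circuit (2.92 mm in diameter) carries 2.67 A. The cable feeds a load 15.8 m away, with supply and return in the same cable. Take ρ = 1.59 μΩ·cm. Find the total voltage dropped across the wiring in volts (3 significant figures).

ρ = 1.59 μΩ·cm = 1.59×10^-8 Ω·m
A = π(d/2)² = π(1.4600e-03 m)² = 6.697e-06 m²
Total conductor length (both ways) L = 2 × 15.8 = 31.6 m
R = ρL/A = (1.59×10^-8)(31.6)/(6.697e-06) = 0.07503 Ω
V = IR = 2.67 × 0.07503 = 0.200 V

0.200 V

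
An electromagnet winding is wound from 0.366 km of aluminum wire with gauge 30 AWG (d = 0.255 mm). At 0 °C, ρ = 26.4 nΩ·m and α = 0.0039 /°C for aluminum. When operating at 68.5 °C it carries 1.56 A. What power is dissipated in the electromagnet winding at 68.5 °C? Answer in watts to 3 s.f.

ρ = 26.4 nΩ·m = 2.64×10^-8 Ω·m
A = π(0.255/2 mm)² = π(1.2750e-04 m)² = 5.107e-08 m²
R₍0₎ = ρL/A = (2.64×10^-8)(366)/(5.107e-08) = 189.2 Ω
R₍68.5₎ = R₍0₎(1 + αΔT) = 189.2 × (1 + 0.0039×68.5) = 239.7 Ω
P = I²R = (1.56)² × 239.7 = 583 W

583 W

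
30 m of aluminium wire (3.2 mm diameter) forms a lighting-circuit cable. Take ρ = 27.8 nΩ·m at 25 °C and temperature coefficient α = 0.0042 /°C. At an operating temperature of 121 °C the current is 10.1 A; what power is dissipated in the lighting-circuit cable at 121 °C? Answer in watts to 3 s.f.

14.8 W

ρ = 27.8 nΩ·m = 2.78×10^-8 Ω·m
A = π(d/2)² = π(1.6000e-03 m)² = 8.042e-06 m²
R₍25₎ = ρL/A = (2.78×10^-8)(30)/(8.042e-06) = 0.1037 Ω
R₍121₎ = R₍25₎(1 + αΔT) = 0.1037 × (1 + 0.0042×96) = 0.1455 Ω
P = I²R = (10.1)² × 0.1455 = 14.8 W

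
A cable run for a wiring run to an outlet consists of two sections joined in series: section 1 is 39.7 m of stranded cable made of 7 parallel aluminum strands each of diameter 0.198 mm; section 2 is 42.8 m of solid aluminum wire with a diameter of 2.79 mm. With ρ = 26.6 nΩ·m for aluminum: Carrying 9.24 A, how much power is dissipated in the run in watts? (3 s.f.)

ρ = 26.6 nΩ·m = 2.66×10^-8 Ω·m
Section 1: A_strand = π(9.9000e-05)² = 3.079e-08 m²; R₁ = ρL/(N·A_s) = (2.66×10^-8)(39.7)/(7×3.079e-08) = 4.9 Ω
Section 2: A = π(d/2)² = π(1.3950e-03 m)² = 6.114e-06 m²
R₂ = (2.66×10^-8)(42.8)/(6.114e-06) = 0.1862 Ω
R = R₁ + R₂ = 5.086 Ω
P = I²R = (9.24)² × 5.086 = 434 W

434 W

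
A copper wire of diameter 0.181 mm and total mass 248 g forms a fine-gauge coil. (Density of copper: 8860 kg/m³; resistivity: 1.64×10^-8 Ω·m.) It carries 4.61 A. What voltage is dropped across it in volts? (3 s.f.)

3200 V

A = π(d/2)² = π(9.0500e-05 m)² = 2.5730e-08 m²
L = m/(density·A) = 0.248/(8860×2.5730e-08) = 1088 m
R = ρL/A = (1.64×10^-8)(1088)/(2.5730e-08) = 693.4 Ω
V = IR = 4.61 × 693.4 = 3200 V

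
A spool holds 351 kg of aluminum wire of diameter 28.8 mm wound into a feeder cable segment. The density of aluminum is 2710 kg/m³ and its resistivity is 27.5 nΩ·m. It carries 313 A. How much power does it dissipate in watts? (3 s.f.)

822 W

ρ = 27.5 nΩ·m = 2.75×10^-8 Ω·m
A = π(d/2)² = π(1.4400e-02 m)² = 6.5144e-04 m²
L = m/(density·A) = 351/(2710×6.5144e-04) = 198.8 m
R = ρL/A = (2.75×10^-8)(198.8)/(6.5144e-04) = 0.008393 Ω
P = I²R = (313)² × 0.008393 = 822 W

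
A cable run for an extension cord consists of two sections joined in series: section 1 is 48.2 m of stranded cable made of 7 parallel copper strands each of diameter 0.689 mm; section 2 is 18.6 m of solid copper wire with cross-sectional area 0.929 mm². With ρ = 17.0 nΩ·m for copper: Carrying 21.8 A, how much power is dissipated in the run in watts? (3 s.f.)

ρ = 17.0 nΩ·m = 1.70×10^-8 Ω·m
Section 1: A_strand = π(3.4450e-04)² = 3.728e-07 m²; R₁ = ρL/(N·A_s) = (1.70×10^-8)(48.2)/(7×3.728e-07) = 0.314 Ω
Section 2: A = 0.929 mm² = 9.290e-07 m²
R₂ = (1.70×10^-8)(18.6)/(9.290e-07) = 0.3404 Ω
R = R₁ + R₂ = 0.6543 Ω
P = I²R = (21.8)² × 0.6543 = 311 W

311 W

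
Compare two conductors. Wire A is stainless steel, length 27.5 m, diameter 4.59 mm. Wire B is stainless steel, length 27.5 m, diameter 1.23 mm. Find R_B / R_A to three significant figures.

R ∝ ρL/d², so R_B/R_A = (d_A/d_B)²
= (4.59/1.23)² = 13.9

13.9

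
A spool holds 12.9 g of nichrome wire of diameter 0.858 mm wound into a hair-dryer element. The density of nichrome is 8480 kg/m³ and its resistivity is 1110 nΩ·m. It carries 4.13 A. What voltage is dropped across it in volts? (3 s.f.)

ρ = 1110 nΩ·m = 1.11×10^-6 Ω·m
A = π(d/2)² = π(4.2900e-04 m)² = 5.7818e-07 m²
L = m/(density·A) = 0.0129/(8480×5.7818e-07) = 2.631 m
R = ρL/A = (1.11×10^-6)(2.631)/(5.7818e-07) = 5.051 Ω
V = IR = 4.13 × 5.051 = 20.9 V

20.9 V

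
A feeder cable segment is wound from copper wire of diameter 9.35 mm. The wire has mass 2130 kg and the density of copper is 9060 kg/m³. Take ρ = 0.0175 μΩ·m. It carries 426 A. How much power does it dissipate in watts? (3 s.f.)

1.58×10^5 W

ρ = 0.0175 μΩ·m = 1.75×10^-8 Ω·m
A = π(d/2)² = π(4.6750e-03 m)² = 6.8661e-05 m²
L = m/(density·A) = 2130/(9060×6.8661e-05) = 3424 m
R = ρL/A = (1.75×10^-8)(3424)/(6.8661e-05) = 0.8727 Ω
P = I²R = (426)² × 0.8727 = 1.58×10^5 W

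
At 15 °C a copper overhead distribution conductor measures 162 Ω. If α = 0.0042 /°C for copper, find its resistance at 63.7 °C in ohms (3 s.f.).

ΔT = 63.7 − 15 = 48.7 °C
R = R₀(1 + αΔT) = 162 × (1 + 0.0042×48.7) = 162 × 1.204 = 195 Ω

195 Ω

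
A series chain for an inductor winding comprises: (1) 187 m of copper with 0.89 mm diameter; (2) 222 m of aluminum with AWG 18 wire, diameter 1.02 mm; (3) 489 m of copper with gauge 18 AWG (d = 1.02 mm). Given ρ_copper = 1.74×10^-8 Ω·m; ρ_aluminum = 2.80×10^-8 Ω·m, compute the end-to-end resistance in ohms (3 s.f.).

23.3 Ω

Seg 1: A = π(d/2)² = π(4.4500e-04 m)² = 6.221e-07 m²
R_1 = (1.74×10^-8)(187)/(6.221e-07) = 5.23 Ω
Seg 2: A = π(1.02/2 mm)² = π(5.1000e-04 m)² = 8.171e-07 m²
R_2 = (2.80×10^-8)(222)/(8.171e-07) = 7.607 Ω
Seg 3: A = π(1.02/2 mm)² = π(5.1000e-04 m)² = 8.171e-07 m²
R_3 = (1.74×10^-8)(489)/(8.171e-07) = 10.41 Ω
R_total = R_1 + R_2 + R_3 = 23.3 Ω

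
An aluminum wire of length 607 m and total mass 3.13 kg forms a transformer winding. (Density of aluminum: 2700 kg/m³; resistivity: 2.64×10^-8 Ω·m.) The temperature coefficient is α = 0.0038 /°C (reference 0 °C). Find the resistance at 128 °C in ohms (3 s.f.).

12.5 Ω

A = m/(density·L) = 3.13/(2700×607) = 1.9098e-06 m²
R = ρL/A = (2.64×10^-8)(607)/(1.9098e-06) = 8.391 Ω
R(128 °C) = 8.391 × (1 + 0.0038×128) = 12.5 Ω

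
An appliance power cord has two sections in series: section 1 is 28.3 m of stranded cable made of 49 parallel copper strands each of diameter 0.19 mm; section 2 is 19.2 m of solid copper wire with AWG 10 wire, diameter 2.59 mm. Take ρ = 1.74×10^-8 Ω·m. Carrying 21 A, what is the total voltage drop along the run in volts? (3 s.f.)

Section 1: A_strand = π(9.5000e-05)² = 2.835e-08 m²; R₁ = ρL/(N·A_s) = (1.74×10^-8)(28.3)/(49×2.835e-08) = 0.3544 Ω
Section 2: A = π(2.59/2 mm)² = π(1.2950e-03 m)² = 5.269e-06 m²
R₂ = (1.74×10^-8)(19.2)/(5.269e-06) = 0.06341 Ω
R = R₁ + R₂ = 0.4179 Ω
V = IR = 21 × 0.4179 = 8.77 V

8.77 V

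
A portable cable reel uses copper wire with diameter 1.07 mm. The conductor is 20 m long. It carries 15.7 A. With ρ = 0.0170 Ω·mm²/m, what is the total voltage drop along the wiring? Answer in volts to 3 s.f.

ρ = 0.0170 Ω·mm²/m = 1.70×10^-8 Ω·m
A = π(d/2)² = π(5.3500e-04 m)² = 8.992e-07 m²
R = ρL/A = (1.70×10^-8)(20)/(8.992e-07) = 0.3781 Ω
V = IR = 15.7 × 0.3781 = 5.94 V

5.94 V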